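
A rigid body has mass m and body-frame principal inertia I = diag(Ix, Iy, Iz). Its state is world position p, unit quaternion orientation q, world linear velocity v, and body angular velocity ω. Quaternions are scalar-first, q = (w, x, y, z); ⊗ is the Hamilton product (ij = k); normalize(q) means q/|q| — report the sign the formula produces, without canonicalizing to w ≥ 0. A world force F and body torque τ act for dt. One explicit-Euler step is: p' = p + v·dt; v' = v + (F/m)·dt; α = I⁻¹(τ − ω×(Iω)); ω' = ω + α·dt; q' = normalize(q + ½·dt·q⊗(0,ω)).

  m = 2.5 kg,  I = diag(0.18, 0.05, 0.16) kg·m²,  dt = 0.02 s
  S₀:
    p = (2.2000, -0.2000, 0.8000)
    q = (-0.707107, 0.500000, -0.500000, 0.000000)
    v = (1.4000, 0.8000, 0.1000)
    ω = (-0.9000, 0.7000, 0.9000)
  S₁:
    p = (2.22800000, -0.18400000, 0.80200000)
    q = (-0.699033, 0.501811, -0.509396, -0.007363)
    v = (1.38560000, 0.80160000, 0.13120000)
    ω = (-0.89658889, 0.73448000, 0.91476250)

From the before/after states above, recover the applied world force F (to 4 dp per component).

F = (-1.8000, 0.2000, 3.9000)

velocity change Δv = (-0.01440000, 0.00160000, 0.03120000)
applied force F = (-1.8000, 0.2000, 3.9000)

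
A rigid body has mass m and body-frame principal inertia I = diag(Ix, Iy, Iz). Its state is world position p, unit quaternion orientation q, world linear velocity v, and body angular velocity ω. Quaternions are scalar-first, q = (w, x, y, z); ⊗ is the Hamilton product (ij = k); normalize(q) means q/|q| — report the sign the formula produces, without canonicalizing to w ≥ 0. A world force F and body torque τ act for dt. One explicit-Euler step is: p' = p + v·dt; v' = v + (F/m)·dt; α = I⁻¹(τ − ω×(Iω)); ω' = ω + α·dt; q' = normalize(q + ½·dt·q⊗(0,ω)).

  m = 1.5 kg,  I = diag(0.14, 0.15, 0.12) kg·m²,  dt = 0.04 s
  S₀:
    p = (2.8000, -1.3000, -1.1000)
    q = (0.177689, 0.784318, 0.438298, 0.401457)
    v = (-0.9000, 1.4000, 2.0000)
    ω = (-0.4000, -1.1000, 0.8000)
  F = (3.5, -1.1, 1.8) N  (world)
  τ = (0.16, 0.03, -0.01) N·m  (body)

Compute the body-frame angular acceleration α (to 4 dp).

α = (0.9543, 0.2427, -0.1200)

ω×(Iω) gyroscopic = (0.0264, -0.0064, 0.0044)
α = I⁻¹(τ − ω×Iω) = (0.9543, 0.2427, -0.1200)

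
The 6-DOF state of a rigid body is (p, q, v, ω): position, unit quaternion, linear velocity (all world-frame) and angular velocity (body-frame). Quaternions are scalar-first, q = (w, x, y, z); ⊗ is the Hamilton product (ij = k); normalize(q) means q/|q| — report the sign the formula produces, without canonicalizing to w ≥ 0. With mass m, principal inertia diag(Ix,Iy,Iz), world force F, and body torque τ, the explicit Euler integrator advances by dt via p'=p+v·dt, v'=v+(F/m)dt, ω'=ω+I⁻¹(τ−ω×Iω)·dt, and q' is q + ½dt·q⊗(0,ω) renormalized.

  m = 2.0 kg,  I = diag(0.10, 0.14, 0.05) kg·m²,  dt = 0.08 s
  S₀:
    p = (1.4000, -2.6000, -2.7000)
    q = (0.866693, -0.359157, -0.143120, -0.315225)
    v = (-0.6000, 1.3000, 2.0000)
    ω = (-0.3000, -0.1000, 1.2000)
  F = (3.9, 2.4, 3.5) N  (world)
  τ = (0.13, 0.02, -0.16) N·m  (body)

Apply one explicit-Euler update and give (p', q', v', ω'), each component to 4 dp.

a = F/m = (1.9500, 1.2000, 1.7500)
new position p' = (1.3520, -2.4960, -2.5400)
new velocity v' = (-0.4440, 1.3960, 2.1400)
angular accel α = (1.1920, 0.2714, -3.2240)
ω + α·dt = (-0.2046, -0.0783, 0.9421)
Hamilton product q⊗(0,ω) = (0.2562109, -0.4632744, 0.4388866, 1.0330113)
q' = normalize(q + ½dt·q⊗(0,ω)) = (0.8759, -0.3772, -0.1254, -0.2736)

p' = (1.3520, -2.4960, -2.5400)
q' = (0.8759, -0.3772, -0.1254, -0.2736)
v' = (-0.4440, 1.3960, 2.1400)
ω' = (-0.2046, -0.0783, 0.9421)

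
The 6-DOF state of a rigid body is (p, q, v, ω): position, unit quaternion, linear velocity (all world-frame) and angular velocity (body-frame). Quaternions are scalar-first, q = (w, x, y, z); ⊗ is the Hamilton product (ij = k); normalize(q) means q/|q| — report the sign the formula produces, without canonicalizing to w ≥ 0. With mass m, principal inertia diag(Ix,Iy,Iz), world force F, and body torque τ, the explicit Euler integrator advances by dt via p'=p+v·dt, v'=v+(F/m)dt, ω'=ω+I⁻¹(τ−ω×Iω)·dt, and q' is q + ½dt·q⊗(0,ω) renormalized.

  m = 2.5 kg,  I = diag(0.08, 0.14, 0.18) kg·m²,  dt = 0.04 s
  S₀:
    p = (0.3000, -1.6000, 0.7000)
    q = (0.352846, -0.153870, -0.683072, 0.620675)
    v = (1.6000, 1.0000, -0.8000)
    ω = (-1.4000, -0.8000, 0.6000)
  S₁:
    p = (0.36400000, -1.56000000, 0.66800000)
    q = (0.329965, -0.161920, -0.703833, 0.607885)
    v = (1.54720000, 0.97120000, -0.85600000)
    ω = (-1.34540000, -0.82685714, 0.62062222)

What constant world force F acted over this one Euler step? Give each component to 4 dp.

F = (-3.3000, -1.8000, -3.5000)

v₁ − v₀ = (-0.05280000, -0.02880000, -0.05600000)
F = m·Δv/dt = (-3.3000, -1.8000, -3.5000)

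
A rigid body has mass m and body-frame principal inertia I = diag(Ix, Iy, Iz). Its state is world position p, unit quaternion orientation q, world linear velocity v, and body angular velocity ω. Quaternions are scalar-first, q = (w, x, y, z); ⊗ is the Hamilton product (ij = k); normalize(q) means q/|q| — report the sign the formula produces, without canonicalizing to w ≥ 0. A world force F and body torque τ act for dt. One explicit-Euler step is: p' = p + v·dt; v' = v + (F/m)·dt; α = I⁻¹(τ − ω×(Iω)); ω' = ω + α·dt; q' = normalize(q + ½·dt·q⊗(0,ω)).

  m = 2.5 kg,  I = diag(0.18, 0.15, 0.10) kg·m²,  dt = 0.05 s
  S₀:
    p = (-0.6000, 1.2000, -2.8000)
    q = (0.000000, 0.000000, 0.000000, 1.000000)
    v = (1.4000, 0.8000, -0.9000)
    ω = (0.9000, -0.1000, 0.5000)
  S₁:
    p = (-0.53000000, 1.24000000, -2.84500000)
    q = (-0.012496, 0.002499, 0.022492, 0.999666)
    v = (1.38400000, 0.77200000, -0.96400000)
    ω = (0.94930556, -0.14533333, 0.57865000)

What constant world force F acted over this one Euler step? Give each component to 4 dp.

Δv = v₁−v₀ = (-0.01600000, -0.02800000, -0.06400000)
applied force F = (-0.8000, -1.4000, -3.2000)

F = (-0.8000, -1.4000, -3.2000)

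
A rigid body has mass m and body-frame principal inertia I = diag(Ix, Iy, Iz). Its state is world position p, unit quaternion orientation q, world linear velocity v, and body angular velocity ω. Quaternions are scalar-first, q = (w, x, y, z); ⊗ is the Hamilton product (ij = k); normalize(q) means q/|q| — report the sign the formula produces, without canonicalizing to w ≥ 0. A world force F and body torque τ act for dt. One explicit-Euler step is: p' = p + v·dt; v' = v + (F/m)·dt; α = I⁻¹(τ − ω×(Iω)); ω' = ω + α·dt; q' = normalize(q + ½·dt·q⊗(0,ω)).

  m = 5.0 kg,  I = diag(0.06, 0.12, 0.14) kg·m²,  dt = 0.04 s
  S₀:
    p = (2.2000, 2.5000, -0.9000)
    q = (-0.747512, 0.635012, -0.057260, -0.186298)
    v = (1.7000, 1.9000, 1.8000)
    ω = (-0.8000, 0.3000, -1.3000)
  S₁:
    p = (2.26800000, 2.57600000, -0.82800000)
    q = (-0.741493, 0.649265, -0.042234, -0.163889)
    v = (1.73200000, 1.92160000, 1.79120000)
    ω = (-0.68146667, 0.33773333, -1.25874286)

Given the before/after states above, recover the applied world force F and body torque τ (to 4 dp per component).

F = (4.0000, 2.7000, -1.1000)
τ = (0.1700, 0.0300, 0.1300)

ω₁ − ω₀ = (0.11853333, 0.03773333, 0.04125714)
precession coupling = (-0.0078, -0.0832, -0.0144)
applied torque τ = (0.1700, 0.0300, 0.1300)
velocity change Δv = (0.03200000, 0.02160000, -0.00880000)
applied force F = (4.0000, 2.7000, -1.1000)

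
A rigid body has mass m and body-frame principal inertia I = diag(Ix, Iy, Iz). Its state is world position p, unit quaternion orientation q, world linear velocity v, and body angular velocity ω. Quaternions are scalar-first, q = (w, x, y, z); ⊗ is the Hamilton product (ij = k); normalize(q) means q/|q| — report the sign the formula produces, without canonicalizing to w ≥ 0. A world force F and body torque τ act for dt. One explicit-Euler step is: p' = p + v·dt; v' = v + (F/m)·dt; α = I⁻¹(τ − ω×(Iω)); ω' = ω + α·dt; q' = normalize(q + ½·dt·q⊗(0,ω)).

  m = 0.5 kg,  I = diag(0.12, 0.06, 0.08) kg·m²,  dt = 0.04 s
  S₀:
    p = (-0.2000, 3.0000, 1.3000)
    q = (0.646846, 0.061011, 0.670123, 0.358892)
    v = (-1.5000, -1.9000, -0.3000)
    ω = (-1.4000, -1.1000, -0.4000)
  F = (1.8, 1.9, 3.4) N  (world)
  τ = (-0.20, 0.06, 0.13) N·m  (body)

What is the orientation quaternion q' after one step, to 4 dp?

Hamilton product q⊗(0,ω) = (0.9661075, -0.7788524, -1.1895750, 0.6123217)
q' = normalize(q + ½dt·q⊗(0,ω)) = (0.6657, 0.0454, 0.6459, 0.3709)

q' = (0.6657, 0.0454, 0.6459, 0.3709)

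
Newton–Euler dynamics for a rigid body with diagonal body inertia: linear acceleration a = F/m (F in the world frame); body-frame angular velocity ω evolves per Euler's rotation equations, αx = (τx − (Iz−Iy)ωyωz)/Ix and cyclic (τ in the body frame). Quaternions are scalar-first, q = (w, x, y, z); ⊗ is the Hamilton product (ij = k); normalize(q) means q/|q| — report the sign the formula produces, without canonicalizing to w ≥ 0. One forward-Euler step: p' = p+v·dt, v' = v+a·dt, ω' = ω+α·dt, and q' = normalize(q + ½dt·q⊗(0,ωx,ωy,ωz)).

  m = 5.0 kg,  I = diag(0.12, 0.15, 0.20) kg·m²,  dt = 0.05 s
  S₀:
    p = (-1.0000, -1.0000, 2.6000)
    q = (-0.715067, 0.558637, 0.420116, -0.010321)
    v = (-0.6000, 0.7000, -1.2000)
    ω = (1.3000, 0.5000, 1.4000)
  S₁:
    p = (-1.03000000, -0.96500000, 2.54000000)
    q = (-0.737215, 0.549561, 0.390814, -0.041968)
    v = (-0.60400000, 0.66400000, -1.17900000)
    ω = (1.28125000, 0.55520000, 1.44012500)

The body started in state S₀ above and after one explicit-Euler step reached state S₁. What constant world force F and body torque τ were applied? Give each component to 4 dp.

rate change Δω = (-0.01875000, 0.05520000, 0.04012500)
ω₀×(Iω₀) = (0.0350, -0.1456, 0.0195)
τ = I·(Δω/dt) + ω₀×(Iω₀) = (-0.0100, 0.0200, 0.1800)
Δv = v₁−v₀ = (-0.00400000, -0.03600000, 0.02100000)
F = m·Δv/dt = (-0.4000, -3.6000, 2.1000)

F = (-0.4000, -3.6000, 2.1000)
τ = (-0.0100, 0.0200, 0.1800)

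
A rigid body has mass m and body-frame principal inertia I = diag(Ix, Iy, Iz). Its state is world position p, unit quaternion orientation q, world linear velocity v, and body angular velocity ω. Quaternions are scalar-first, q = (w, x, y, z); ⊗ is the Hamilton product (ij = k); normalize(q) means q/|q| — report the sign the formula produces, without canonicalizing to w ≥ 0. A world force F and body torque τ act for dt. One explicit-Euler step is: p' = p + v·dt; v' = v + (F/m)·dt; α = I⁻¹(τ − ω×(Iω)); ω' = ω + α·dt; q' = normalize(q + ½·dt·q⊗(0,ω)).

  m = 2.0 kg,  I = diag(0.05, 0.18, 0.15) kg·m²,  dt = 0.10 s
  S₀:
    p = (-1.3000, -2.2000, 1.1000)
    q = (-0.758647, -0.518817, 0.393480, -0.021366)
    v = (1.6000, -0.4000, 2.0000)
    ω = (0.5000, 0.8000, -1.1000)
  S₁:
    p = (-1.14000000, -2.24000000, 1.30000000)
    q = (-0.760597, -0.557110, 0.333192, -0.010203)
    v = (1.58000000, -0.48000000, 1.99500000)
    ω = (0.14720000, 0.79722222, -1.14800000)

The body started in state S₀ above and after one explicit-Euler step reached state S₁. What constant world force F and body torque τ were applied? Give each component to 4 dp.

F = (-0.4000, -1.6000, -0.1000)
τ = (-0.1500, 0.0500, -0.0200)

ω₁ − ω₀ = (-0.35280000, -0.00277778, -0.04800000)
precession coupling = (0.0264, 0.0550, 0.0520)
applied torque τ = (-0.1500, 0.0500, -0.0200)
velocity change Δv = (-0.02000000, -0.08000000, -0.00500000)
m·(v₁−v₀)/dt = (-0.4000, -1.6000, -0.1000)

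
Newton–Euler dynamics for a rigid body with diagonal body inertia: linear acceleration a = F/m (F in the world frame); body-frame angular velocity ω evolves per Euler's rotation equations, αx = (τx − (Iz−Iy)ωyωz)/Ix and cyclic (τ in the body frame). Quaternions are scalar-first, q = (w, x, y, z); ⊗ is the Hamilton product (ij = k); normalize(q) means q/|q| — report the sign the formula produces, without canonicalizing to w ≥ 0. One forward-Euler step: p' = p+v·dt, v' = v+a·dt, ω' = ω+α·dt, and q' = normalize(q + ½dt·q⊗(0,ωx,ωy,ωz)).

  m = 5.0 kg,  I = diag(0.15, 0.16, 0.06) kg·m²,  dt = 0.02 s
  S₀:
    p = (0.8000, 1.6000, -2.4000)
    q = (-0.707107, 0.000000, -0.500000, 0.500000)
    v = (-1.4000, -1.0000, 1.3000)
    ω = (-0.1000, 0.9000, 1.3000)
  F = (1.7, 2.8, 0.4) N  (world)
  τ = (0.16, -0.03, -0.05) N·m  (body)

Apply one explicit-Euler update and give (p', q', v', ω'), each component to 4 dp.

p' = (0.7720, 1.5800, -2.3740)
q' = (-0.7090, -0.0103, -0.5068, 0.4902)
v' = (-1.3932, -0.9888, 1.3016)
ω' = (-0.0631, 0.8977, 1.2836)

a = (0.3400, 0.5600, 0.0800)
p + v·dt = (0.7720, 1.5800, -2.3740)
new velocity v' = (-1.3932, -0.9888, 1.3016)
(τ − ω×Iω)/I = (1.8467, -0.1144, -0.8183)
ω + α·dt = (-0.0631, 0.8977, 1.2836)
q⊗(0,ω) = (-0.2000000, -1.0292893, -0.6863963, -0.9692391)
q + ½dt·q⊗(0,ω), renormalized = (-0.7090, -0.0103, -0.5068, 0.4902)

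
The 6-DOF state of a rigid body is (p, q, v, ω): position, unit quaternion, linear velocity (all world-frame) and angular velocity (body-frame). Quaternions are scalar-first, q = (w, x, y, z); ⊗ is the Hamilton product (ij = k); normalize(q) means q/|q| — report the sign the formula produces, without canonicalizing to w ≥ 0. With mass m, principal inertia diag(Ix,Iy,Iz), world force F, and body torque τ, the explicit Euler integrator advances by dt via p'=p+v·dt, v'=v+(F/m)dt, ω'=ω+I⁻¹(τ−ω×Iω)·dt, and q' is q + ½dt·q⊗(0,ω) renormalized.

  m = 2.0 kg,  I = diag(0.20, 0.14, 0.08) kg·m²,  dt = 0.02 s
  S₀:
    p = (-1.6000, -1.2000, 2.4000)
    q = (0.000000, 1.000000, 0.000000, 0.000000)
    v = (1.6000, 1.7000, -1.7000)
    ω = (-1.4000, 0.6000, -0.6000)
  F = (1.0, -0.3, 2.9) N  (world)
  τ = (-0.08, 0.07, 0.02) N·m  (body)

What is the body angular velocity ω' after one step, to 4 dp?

gyro term ω×Iω = (0.0216, 0.1008, 0.0504)
(τ − ω×Iω)/I = (-0.5080, -0.2200, -0.3800)
ω' = ω + α·dt = (-1.4102, 0.5956, -0.6076)

ω' = (-1.4102, 0.5956, -0.6076)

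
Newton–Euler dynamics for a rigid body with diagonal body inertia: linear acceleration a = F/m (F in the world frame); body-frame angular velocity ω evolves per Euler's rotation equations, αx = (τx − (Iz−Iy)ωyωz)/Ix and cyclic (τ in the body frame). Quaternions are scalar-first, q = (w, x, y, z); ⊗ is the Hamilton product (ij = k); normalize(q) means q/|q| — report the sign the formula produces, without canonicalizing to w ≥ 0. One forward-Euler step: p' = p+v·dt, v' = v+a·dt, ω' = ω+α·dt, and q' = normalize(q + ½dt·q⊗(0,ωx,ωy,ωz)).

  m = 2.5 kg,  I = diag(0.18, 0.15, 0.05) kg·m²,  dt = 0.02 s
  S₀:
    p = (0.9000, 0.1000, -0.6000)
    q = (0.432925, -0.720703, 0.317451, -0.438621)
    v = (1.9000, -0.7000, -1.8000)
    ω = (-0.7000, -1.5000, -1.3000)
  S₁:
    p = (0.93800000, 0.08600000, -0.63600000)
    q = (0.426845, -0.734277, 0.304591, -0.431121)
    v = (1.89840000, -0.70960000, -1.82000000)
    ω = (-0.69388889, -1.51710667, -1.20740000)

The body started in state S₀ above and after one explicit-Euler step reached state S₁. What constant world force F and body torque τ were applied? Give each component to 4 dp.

F = (-0.2000, -1.2000, -2.5000)
τ = (-0.1400, -0.0100, 0.2000)

Δv = v₁−v₀ = (-0.00160000, -0.00960000, -0.02000000)
m·(v₁−v₀)/dt = (-0.2000, -1.2000, -2.5000)
Δω = ω₁−ω₀ = (0.00611111, -0.01710667, 0.09260000)
gyro term ω₀×Iω₀ = (-0.1950, 0.1183, -0.0315)
applied torque τ = (-0.1400, -0.0100, 0.2000)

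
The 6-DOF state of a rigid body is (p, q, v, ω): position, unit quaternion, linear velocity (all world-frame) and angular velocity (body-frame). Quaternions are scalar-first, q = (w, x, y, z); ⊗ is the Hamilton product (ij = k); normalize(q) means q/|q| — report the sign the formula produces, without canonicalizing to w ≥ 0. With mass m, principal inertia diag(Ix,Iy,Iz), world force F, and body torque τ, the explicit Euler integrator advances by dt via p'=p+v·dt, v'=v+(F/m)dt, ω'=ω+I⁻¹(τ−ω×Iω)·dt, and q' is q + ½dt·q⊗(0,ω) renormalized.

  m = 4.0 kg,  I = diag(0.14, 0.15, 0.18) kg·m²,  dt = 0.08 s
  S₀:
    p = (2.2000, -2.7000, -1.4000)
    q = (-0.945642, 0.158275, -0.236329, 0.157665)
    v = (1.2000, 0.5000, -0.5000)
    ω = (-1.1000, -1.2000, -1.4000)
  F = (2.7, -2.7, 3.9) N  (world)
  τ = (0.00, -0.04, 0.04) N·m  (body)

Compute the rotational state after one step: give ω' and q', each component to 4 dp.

gyro term ω×Iω = (0.0504, -0.0616, 0.0132)
(τ − ω×Iω)/I = (-0.3600, 0.1440, 0.1489)
ω + α·dt = (-1.1288, -1.1885, -1.3881)
q⊗(0,ω) = (0.1112387, 1.5602648, 1.1829239, 0.8740069)
q + ½dt·q⊗(0,ω), renormalized = (-0.9377, 0.2199, -0.1883, 0.1919)

ω' = (-1.1288, -1.1885, -1.3881)
q' = (-0.9377, 0.2199, -0.1883, 0.1919)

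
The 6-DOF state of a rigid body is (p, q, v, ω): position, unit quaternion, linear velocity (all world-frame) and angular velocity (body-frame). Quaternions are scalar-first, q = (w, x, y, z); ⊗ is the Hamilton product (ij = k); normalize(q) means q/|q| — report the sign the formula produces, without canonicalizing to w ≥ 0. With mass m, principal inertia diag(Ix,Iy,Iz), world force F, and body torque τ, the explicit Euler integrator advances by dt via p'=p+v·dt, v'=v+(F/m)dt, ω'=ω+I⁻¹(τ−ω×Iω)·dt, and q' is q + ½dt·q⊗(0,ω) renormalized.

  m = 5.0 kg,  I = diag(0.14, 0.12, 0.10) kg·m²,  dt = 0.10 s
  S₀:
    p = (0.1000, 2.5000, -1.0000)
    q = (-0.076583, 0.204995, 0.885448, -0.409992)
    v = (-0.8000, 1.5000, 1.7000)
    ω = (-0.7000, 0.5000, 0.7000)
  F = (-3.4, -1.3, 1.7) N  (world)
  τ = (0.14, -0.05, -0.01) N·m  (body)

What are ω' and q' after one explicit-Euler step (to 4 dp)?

ω' = (-0.5950, 0.4747, 0.6830)
q' = (-0.0771, 0.2485, 0.8893, -0.3760)

precession coupling ω×(Iω) = (-0.0070, -0.0196, 0.0070)
α = I⁻¹(τ − ω×Iω) = (1.0500, -0.2533, -0.1700)
ω + α·dt = (-0.5950, 0.4747, 0.6830)
Hamilton product q⊗(0,ω) = (-0.0122331, 0.8784177, 0.1052064, 0.6687030)
q + ½dt·q⊗(0,ω), renormalized = (-0.0771, 0.2485, 0.8893, -0.3760)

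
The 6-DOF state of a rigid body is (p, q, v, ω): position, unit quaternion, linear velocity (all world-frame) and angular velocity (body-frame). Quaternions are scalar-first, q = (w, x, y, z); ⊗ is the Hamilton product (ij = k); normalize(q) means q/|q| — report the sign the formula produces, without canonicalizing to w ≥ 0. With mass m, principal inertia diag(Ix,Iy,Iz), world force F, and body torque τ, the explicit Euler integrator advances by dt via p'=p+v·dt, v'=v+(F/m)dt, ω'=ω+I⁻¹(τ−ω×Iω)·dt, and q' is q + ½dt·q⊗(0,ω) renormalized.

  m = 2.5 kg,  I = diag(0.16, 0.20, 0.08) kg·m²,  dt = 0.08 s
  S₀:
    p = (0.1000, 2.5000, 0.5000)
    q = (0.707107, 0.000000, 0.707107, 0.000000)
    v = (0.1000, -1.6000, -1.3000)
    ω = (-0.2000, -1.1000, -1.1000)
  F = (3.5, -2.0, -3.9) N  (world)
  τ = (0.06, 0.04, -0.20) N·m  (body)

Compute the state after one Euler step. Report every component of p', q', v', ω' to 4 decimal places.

angular accel α = (1.2825, 0.1120, -2.6100)
ω + α·dt = (-0.0974, -1.0910, -1.3088)
q⊗(0,ω) = (0.7778177, -0.9192391, -0.7778177, -0.6363963)
updated quaternion q' = (0.7368, -0.0367, 0.6747, -0.0254)
p + v·dt = (0.1080, 2.3720, 0.3960)
v + (F/m)dt = (0.2120, -1.6640, -1.4248)

p' = (0.1080, 2.3720, 0.3960)
q' = (0.7368, -0.0367, 0.6747, -0.0254)
v' = (0.2120, -1.6640, -1.4248)
ω' = (-0.0974, -1.0910, -1.3088)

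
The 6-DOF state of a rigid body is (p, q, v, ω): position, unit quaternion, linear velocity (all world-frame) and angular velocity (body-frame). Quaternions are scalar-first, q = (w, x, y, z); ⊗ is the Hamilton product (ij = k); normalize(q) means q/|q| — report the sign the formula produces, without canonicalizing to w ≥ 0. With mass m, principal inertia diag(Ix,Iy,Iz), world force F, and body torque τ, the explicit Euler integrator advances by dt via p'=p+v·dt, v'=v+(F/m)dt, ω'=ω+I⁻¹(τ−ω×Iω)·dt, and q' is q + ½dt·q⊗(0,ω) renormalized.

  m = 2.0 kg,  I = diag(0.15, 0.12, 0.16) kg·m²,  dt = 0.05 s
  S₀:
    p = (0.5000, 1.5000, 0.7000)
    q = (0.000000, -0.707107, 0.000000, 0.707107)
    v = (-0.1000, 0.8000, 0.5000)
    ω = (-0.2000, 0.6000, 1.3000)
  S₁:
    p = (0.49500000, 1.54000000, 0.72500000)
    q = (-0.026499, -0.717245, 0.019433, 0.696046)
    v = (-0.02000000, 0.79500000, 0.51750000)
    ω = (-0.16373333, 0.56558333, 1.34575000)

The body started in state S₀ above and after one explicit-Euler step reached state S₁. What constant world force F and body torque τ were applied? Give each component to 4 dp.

F = (3.2000, -0.2000, 0.7000)
τ = (0.1400, -0.0800, 0.1500)

rate change Δω = (0.03626667, -0.03441667, 0.04575000)
gyro term ω₀×Iω₀ = (0.0312, 0.0026, 0.0036)
I·α + gyro = (0.1400, -0.0800, 0.1500)
v₁ − v₀ = (0.08000000, -0.00500000, 0.01750000)
applied force F = (3.2000, -0.2000, 0.7000)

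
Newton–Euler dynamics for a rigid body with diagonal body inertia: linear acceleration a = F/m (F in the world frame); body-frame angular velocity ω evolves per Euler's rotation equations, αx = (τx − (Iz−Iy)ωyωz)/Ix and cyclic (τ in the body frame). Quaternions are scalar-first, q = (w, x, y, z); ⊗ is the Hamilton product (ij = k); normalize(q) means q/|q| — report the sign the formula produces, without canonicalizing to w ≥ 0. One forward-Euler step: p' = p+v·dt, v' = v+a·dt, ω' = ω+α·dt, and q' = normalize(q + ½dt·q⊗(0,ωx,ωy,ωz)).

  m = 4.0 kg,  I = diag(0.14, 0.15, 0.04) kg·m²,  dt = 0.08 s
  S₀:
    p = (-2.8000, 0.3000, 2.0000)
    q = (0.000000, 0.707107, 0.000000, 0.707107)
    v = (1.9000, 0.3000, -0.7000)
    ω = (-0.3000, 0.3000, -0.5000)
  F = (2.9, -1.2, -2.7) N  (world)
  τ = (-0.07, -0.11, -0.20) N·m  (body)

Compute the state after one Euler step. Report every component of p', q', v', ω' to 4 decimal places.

p' = (-2.6480, 0.3240, 1.9440)
q' = (0.0226, 0.6984, 0.0057, 0.7153)
v' = (1.9580, 0.2760, -0.7540)
ω' = (-0.3494, 0.2333, -0.8982)

a = (0.7250, -0.3000, -0.6750)
new position p' = (-2.6480, 0.3240, 1.9440)
new velocity v' = (1.9580, 0.2760, -0.7540)
angular accel α = (-0.6179, -0.8333, -4.9775)
ω' = ω + α·dt = (-0.3494, 0.2333, -0.8982)
2q̇ = q⊗(0,ω) = (0.5656856, -0.2121321, 0.1414214, 0.2121321)
q' = normalize(q + ½dt·q⊗(0,ω)) = (0.0226, 0.6984, 0.0057, 0.7153)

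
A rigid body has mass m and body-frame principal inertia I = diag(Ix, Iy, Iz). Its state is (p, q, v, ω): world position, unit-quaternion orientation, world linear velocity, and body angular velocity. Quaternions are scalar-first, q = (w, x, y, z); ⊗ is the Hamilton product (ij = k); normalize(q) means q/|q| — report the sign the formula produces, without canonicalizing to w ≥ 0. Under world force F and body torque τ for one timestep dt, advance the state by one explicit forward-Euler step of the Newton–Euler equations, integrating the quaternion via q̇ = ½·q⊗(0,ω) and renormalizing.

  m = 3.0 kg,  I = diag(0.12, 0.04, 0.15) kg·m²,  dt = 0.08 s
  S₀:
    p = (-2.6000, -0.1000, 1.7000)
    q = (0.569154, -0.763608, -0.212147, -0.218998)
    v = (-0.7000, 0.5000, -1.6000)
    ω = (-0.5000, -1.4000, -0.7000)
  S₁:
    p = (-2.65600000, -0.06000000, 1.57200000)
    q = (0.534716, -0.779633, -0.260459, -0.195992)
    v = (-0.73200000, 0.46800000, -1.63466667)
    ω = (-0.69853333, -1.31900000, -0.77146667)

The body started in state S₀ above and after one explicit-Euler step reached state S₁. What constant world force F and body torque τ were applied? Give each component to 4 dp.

F = (-1.2000, -1.2000, -1.3000)
τ = (-0.1900, 0.0300, -0.1900)

ω₁ − ω₀ = (-0.19853333, 0.08100000, -0.07146667)
I·α + gyro = (-0.1900, 0.0300, -0.1900)
Δv = v₁−v₀ = (-0.03200000, -0.03200000, -0.03466667)
m·(v₁−v₀)/dt = (-1.2000, -1.2000, -1.3000)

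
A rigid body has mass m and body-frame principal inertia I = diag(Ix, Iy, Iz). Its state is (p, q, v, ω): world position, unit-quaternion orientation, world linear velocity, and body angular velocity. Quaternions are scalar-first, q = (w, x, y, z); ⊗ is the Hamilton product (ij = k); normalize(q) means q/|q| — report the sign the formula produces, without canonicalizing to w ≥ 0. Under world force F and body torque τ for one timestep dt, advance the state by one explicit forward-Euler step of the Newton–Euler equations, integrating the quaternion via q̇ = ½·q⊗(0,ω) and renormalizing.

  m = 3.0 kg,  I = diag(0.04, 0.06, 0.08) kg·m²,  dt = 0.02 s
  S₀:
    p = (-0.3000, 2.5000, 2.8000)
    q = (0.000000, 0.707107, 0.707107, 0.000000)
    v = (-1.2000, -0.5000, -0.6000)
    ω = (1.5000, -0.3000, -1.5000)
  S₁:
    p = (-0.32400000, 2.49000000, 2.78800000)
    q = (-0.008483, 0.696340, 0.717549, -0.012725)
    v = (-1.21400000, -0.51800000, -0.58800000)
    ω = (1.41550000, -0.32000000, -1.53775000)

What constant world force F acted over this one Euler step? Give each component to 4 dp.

F = (-2.1000, -2.7000, 1.8000)

velocity change Δv = (-0.01400000, -0.01800000, 0.01200000)
m·(v₁−v₀)/dt = (-2.1000, -2.7000, 1.8000)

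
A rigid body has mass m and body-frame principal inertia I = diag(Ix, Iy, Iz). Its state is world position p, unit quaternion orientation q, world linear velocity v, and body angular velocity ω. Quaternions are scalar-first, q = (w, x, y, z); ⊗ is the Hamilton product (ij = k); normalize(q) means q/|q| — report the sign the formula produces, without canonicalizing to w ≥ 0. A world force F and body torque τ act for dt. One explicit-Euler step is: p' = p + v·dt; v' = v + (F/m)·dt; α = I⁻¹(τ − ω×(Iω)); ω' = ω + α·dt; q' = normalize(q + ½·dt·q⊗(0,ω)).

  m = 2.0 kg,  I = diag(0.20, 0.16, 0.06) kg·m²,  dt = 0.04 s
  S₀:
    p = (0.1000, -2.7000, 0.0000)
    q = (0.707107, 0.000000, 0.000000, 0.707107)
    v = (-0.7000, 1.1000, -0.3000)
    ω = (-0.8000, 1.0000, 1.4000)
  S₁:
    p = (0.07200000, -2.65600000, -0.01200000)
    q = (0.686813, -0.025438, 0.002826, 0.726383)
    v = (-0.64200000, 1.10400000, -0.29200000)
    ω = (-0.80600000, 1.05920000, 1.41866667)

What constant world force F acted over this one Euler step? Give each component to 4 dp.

F = (2.9000, 0.2000, 0.4000)

Δv = v₁−v₀ = (0.05800000, 0.00400000, 0.00800000)
m·(v₁−v₀)/dt = (2.9000, 0.2000, 0.4000)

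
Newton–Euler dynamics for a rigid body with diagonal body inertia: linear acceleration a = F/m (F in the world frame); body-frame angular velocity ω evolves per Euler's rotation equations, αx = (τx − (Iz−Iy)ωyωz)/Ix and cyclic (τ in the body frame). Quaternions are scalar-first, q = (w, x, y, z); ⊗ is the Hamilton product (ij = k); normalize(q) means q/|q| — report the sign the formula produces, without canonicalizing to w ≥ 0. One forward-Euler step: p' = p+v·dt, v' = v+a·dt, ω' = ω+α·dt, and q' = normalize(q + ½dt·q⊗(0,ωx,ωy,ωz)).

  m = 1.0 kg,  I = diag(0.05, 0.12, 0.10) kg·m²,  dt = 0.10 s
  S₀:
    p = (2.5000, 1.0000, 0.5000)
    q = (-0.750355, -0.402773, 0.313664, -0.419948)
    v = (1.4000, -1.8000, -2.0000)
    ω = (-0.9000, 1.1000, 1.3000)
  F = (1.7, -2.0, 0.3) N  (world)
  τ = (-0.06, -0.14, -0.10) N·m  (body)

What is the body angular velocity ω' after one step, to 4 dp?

ω×(Iω) gyroscopic = (-0.0286, 0.0585, -0.0693)
(τ − ω×Iω)/I = (-0.6280, -1.6542, -0.3070)
ω' = ω + α·dt = (-0.9628, 0.9346, 1.2693)

ω' = (-0.9628, 0.9346, 1.2693)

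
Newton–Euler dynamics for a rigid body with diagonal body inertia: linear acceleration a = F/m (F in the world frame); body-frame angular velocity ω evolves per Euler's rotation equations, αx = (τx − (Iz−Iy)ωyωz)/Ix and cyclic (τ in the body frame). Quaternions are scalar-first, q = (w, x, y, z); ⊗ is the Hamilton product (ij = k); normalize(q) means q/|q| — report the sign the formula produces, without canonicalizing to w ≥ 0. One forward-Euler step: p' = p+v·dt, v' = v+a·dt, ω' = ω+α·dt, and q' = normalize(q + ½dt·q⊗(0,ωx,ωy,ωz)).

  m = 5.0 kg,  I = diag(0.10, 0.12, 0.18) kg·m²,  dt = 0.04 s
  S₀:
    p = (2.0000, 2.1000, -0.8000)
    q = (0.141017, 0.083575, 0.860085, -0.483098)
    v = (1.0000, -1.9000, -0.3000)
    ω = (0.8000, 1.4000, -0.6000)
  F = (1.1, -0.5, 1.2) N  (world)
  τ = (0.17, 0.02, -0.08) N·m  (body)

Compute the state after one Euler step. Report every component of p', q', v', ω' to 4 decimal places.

a = F/m = (0.2200, -0.1000, 0.2400)
p + v·dt = (2.0400, 2.0240, -0.8120)
v' = v + a·dt = (1.0088, -1.9040, -0.2904)
precession coupling ω×(Iω) = (-0.0504, 0.0384, 0.0224)
angular accel α = (2.2040, -0.1533, -0.5689)
new body rate ω' = (0.8882, 1.3939, -0.6228)
q⊗(0,ω) = (-1.5608378, 0.2730998, -0.1389096, -0.6556732)
q' = normalize(q + ½dt·q⊗(0,ω)) = (0.1097, 0.0890, 0.8568, -0.4959)

p' = (2.0400, 2.0240, -0.8120)
q' = (0.1097, 0.0890, 0.8568, -0.4959)
v' = (1.0088, -1.9040, -0.2904)
ω' = (0.8882, 1.3939, -0.6228)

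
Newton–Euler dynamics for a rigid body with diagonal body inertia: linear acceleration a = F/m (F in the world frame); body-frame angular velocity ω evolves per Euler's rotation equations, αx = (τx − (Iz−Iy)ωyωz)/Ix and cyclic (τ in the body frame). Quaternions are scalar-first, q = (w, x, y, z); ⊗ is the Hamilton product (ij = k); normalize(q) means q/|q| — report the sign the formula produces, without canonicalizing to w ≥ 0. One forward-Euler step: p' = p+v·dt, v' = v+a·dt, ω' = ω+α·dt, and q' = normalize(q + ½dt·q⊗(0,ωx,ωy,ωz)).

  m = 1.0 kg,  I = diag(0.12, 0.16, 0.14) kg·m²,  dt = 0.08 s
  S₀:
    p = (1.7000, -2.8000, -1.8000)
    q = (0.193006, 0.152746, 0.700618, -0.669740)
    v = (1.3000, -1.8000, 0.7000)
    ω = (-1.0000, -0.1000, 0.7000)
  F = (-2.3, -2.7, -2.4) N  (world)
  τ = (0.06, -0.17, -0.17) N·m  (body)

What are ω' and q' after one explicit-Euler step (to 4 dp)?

(τ − ω×Iω)/I = (0.4883, -1.1500, -1.2429)
ω + α·dt = (-0.9609, -0.1920, 0.6006)
q⊗(0,ω) = (0.6916258, 0.2304526, 0.5435172, 0.8204476)
q' = normalize(q + ½dt·q⊗(0,ω)) = (0.2204, 0.1618, 0.7215, -0.6362)

ω' = (-0.9609, -0.1920, 0.6006)
q' = (0.2204, 0.1618, 0.7215, -0.6362)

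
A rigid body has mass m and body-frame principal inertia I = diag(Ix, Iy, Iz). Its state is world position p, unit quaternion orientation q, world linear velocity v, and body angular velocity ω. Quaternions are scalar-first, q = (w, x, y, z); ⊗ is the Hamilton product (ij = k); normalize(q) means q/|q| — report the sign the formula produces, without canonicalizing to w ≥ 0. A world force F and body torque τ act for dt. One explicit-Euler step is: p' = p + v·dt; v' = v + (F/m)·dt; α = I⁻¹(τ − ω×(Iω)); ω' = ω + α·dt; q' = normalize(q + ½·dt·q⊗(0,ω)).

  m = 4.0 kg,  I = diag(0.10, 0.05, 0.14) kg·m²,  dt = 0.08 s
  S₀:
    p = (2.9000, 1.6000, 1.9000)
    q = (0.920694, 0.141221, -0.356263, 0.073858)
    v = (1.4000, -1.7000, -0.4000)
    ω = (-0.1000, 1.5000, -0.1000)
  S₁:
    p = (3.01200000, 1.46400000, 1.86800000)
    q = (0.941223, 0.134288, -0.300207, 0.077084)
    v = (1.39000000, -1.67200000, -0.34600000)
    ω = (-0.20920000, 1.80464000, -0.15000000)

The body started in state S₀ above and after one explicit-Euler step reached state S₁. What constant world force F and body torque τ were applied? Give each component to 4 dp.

Δv = v₁−v₀ = (-0.01000000, 0.02800000, 0.05400000)
applied force F = (-0.5000, 1.4000, 2.7000)
Δω = ω₁−ω₀ = (-0.10920000, 0.30464000, -0.05000000)
gyro term ω₀×Iω₀ = (-0.0135, -0.0004, 0.0075)
I·α + gyro = (-0.1500, 0.1900, -0.0800)

F = (-0.5000, 1.4000, 2.7000)
τ = (-0.1500, 0.1900, -0.0800)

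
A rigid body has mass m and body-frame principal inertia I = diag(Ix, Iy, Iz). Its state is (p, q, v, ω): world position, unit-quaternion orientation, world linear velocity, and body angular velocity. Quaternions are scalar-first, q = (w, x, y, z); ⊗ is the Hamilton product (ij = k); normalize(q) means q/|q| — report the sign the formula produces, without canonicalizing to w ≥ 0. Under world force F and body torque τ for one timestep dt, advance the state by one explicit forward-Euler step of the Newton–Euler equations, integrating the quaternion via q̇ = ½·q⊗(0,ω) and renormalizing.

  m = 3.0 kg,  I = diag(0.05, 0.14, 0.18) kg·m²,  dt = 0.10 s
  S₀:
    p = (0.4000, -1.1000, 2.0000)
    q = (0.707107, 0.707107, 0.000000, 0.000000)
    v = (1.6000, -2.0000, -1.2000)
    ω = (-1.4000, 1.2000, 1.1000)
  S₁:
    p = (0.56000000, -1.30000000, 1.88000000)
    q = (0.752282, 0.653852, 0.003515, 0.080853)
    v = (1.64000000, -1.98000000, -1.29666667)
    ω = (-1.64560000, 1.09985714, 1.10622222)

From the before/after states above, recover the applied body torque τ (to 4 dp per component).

τ = (-0.0700, 0.0600, -0.1400)

rate change Δω = (-0.24560000, -0.10014286, 0.00622222)
precession coupling = (0.0528, 0.2002, -0.1512)
applied torque τ = (-0.0700, 0.0600, -0.1400)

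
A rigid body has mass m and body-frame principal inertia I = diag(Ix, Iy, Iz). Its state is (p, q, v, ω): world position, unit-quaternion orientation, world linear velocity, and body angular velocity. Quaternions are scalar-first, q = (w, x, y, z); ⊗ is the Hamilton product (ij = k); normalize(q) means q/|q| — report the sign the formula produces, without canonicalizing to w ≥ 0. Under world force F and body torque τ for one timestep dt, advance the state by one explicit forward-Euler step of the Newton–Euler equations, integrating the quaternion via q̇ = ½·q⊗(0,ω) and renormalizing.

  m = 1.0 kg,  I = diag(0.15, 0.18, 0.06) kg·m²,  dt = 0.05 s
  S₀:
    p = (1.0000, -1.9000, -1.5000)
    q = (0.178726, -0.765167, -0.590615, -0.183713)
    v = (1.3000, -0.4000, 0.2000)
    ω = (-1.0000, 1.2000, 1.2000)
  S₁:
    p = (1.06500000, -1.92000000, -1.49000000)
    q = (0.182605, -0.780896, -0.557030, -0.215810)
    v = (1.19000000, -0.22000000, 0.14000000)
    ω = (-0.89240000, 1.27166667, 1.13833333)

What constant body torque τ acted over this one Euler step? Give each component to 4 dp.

τ = (0.1500, 0.1500, -0.1100)

ω₁ − ω₀ = (0.10760000, 0.07166667, -0.06166667)
τ = I·(Δω/dt) + ω₀×(Iω₀) = (0.1500, 0.1500, -0.1100)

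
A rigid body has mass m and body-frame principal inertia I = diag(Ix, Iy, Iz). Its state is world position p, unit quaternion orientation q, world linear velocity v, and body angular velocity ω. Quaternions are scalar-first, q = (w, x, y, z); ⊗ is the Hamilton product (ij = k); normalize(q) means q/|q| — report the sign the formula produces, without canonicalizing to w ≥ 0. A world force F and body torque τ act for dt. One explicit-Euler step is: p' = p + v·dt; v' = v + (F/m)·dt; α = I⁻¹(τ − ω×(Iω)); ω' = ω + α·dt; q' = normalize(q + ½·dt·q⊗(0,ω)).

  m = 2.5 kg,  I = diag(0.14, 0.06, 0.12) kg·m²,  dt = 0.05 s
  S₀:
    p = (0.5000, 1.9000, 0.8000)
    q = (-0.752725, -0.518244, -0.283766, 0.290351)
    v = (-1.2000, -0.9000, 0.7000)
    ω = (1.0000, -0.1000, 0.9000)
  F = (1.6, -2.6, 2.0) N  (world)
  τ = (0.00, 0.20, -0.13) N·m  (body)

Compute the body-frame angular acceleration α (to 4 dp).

α = (0.0386, 3.0333, -1.1500)

ω×(Iω) gyroscopic = (-0.0054, 0.0180, 0.0080)
(τ − ω×Iω)/I = (0.0386, 3.0333, -1.1500)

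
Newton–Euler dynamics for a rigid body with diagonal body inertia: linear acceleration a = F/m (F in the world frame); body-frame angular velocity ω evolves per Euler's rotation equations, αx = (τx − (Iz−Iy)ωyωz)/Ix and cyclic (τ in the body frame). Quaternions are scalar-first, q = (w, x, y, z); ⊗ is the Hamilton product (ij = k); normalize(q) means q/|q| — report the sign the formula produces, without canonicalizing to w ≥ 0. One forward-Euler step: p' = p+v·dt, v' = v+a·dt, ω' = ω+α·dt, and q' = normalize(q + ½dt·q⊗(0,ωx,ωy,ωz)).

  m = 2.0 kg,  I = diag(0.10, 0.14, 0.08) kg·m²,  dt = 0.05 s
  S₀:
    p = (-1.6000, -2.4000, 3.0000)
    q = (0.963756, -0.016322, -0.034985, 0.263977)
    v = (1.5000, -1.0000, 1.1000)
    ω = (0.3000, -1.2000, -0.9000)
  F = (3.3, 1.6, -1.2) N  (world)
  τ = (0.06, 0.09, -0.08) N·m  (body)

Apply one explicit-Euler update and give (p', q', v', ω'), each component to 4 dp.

a = (1.6500, 0.8000, -0.6000)
new position p' = (-1.5250, -2.4500, 3.0550)
new velocity v' = (1.5825, -0.9600, 1.0700)
angular accel α = (1.2480, 0.6814, -0.8200)
ω' = ω + α·dt = (0.3624, -1.1659, -0.9410)
2q̇ = q⊗(0,ω) = (0.2004939, 0.6373857, -1.0920039, -0.8372985)
q' = normalize(q + ½dt·q⊗(0,ω)) = (0.9681, -0.0004, -0.0622, 0.2429)

p' = (-1.5250, -2.4500, 3.0550)
q' = (0.9681, -0.0004, -0.0622, 0.2429)
v' = (1.5825, -0.9600, 1.0700)
ω' = (0.3624, -1.1659, -0.9410)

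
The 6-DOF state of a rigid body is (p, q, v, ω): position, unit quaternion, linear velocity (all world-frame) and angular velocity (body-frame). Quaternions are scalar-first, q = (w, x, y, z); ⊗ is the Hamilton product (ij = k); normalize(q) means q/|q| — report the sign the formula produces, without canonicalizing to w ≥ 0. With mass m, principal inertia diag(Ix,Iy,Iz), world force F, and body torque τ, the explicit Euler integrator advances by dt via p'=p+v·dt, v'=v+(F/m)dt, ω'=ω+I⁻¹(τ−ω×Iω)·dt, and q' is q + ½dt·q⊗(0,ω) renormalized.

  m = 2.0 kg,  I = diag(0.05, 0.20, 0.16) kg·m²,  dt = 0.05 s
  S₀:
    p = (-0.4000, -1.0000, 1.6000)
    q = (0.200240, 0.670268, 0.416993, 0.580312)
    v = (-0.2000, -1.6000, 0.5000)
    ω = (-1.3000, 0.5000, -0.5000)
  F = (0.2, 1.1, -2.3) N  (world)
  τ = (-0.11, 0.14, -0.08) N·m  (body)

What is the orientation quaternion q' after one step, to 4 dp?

q' = (0.2239, 0.6508, 0.4087, 0.5993)

Hamilton product q⊗(0,ω) = (0.9530079, -0.7589645, -0.3191516, 0.7771049)
q' = normalize(q + ½dt·q⊗(0,ω)) = (0.2239, 0.6508, 0.4087, 0.5993)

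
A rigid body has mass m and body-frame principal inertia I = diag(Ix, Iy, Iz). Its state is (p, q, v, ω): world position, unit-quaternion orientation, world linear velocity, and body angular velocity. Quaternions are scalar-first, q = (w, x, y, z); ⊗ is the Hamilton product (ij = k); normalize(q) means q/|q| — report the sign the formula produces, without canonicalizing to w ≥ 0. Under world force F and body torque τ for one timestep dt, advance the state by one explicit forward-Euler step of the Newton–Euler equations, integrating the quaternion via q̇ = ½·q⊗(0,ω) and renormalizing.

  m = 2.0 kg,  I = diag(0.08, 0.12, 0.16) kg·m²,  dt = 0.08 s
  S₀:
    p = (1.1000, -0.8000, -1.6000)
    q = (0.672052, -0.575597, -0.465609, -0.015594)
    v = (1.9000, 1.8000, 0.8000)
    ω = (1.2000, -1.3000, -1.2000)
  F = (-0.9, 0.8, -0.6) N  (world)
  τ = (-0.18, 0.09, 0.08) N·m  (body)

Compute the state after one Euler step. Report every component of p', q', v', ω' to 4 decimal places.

p' = p + v·dt = (1.2520, -0.6560, -1.5360)
v' = v + a·dt = (1.8640, 1.8320, 0.7760)
gyro term ω×Iω = (0.0624, 0.1152, -0.0624)
(τ − ω×Iω)/I = (-3.0300, -0.2100, 0.8900)
ω + α·dt = (0.9576, -1.3168, -1.1288)
2q̇ = q⊗(0,ω) = (0.0667119, 1.3449210, -1.5830968, 0.5005445)
q + ½dt·q⊗(0,ω), renormalized = (0.6723, -0.5199, -0.5270, 0.0044)

p' = (1.2520, -0.6560, -1.5360)
q' = (0.6723, -0.5199, -0.5270, 0.0044)
v' = (1.8640, 1.8320, 0.7760)
ω' = (0.9576, -1.3168, -1.1288)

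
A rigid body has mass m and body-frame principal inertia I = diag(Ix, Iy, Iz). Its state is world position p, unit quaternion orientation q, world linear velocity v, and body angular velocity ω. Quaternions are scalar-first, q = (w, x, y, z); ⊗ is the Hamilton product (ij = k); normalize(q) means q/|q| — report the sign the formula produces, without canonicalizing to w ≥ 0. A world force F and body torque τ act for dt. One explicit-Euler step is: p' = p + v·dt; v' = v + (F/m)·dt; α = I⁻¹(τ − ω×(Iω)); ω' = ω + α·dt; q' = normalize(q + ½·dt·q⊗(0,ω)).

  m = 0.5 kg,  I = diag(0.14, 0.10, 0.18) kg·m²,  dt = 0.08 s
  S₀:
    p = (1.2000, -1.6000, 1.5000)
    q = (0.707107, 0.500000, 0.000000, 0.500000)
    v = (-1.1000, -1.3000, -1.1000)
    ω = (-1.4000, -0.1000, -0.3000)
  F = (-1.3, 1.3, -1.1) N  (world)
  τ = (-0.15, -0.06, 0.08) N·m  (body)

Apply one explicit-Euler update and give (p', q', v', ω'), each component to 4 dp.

p' = (1.1120, -1.7040, 1.4120)
q' = (0.7399, 0.4616, -0.0248, 0.4887)
v' = (-1.3080, -1.0920, -1.2760)
ω' = (-1.4871, -0.1346, -0.2620)

ω×(Iω) gyroscopic = (0.0024, -0.0168, -0.0056)
angular accel α = (-1.0886, -0.4320, 0.4756)
new body rate ω' = (-1.4871, -0.1346, -0.2620)
Hamilton product q⊗(0,ω) = (0.8500000, -0.9399498, -0.6207107, -0.2621321)
q + ½dt·q⊗(0,ω), renormalized = (0.7399, 0.4616, -0.0248, 0.4887)
a = (-2.6000, 2.6000, -2.2000)
p + v·dt = (1.1120, -1.7040, 1.4120)
v + (F/m)dt = (-1.3080, -1.0920, -1.2760)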